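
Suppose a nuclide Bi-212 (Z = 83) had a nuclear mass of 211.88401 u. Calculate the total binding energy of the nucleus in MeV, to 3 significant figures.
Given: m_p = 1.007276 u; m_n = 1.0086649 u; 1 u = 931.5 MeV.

Σm = 83·m_p + 129·m_n = 83.603908 + 130.1177721 = 213.7216801 u
Mass defect Δm = 213.7216801 − 211.88401 = 1.8376701 u
Converting to energy: 1.8376701 u × 931.5 MeV/u = 1711.79 MeV

1710 MeV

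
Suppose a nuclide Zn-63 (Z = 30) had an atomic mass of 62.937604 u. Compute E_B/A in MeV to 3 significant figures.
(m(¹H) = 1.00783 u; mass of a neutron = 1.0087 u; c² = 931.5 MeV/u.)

Σm = 30·m(¹H) + 33·m_n = 30.23490 + 33.2871 = 63.52200 u
Mass defect Δm = 63.52200 − 62.937604 = 0.584396 u
E_B = 0.584396 × 931.5 = 544.365 MeV
Dividing by A = 63 gives 8.641 MeV per nucleon.

8.64 MeV/nucleon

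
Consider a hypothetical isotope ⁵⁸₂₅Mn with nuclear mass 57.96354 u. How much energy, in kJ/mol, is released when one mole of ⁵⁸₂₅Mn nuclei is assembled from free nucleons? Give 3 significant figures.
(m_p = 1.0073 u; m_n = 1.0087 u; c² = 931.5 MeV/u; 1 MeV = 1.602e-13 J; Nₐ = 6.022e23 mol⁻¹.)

4.55e+10 kJ/mol

The nucleus contains 25 protons and 58 − 25 = 33 neutrons.
Σm = 25·m_p + 33·m_n = 25.1825 + 33.2871 = 58.4696 u
Mass defect Δm = 58.4696 − 57.96354 = 0.50606 u
E_B = 0.50606 × 931.5 = 471.395 MeV
Per nucleus in joules: 471.395 MeV × 1.602e-13 J/MeV = 7.5517e-11 J
Per mole: 7.5517e-11 J × 6.022e23 mol⁻¹ = 4.5476e+13 J/mol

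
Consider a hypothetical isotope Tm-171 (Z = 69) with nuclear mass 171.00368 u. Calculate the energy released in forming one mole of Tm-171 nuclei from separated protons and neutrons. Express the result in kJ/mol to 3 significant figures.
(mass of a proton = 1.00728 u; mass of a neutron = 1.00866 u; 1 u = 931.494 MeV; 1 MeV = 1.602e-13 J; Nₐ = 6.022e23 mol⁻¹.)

Mass of separated nucleons = 69(1.00728) + 102(1.00866) = 69.50232 + 102.88332 = 172.38564 u
Mass defect Δm = 172.38564 − 171.00368 = 1.38196 u
Binding energy = Δm·c² = 1.38196 × 931.494 MeV/u = 1287.29 MeV
Per nucleus in joules: 1287.29 MeV × 1.602e-13 J/MeV = 2.0622e-10 J
Per mole: 2.0622e-10 J × 6.022e23 mol⁻¹ = 1.2419e+14 J/mol

1.24e+11 kJ/mol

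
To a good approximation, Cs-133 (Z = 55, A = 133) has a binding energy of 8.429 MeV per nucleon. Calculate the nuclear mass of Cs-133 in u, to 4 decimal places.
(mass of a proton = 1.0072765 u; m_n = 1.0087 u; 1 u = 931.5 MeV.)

132.8753 u

Total binding energy = 133 × 8.429 = 1121.057 MeV
Mass defect = 1121.057 MeV / (931.5 MeV/u) = 1.203497 u
Constituent mass = 55(1.0072765) + 78(1.0087) = 134.0788075 u
Nuclear mass = 134.0788075 − 1.203497 = 132.8753105 u ≈ 132.8753 u (to 4 decimal places)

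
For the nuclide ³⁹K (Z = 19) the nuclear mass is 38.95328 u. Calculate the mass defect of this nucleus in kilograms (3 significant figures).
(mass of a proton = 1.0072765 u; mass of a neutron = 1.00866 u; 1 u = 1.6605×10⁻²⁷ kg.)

5.95e-28 kg

Mass of separated nucleons = 19(1.0072765) + 20(1.00866) = 19.1382535 + 20.17320 = 39.3114535 u
Mass defect Δm = 39.3114535 − 38.95328 = 0.3581735 u
In SI units: 0.3581735 u × 1.6605×10⁻²⁷ kg/u = 5.9475e-28 kg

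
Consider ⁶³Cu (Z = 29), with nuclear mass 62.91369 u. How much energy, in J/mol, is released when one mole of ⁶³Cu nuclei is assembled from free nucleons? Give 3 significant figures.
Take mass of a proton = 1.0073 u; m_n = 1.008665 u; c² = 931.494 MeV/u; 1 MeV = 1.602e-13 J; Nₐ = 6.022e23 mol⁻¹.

Σm = 29·m_p + 34·m_n = 29.2117 + 34.294610 = 63.506310 u
Mass defect Δm = 63.506310 − 62.91369 = 0.592620 u
E_B = 0.592620 × 931.494 = 552.022 MeV
Per nucleus in joules: 552.022 MeV × 1.602e-13 J/MeV = 8.8434e-11 J
Per mole: 8.8434e-11 J × 6.022e23 mol⁻¹ = 5.3255e+13 J/mol

5.33e+13 J/mol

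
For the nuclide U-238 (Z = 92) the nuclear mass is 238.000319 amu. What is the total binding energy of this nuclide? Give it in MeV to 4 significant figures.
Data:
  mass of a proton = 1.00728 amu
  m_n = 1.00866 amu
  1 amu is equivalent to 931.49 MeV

1801 MeV

Z = 92, so N = A − Z = 238 − 92 = 146.
Σm = 92·m_p + 146·m_n = 92.66976 + 147.26436 = 239.93412 amu
Mass defect Δm = 239.93412 − 238.000319 = 1.933801 amu
E_B = 1.933801 × 931.49 = 1801.32 MeV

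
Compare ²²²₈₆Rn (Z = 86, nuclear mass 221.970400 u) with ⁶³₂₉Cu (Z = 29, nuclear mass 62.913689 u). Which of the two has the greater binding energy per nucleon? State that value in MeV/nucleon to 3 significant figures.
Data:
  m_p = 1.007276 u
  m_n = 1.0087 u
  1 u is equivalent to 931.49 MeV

²²²₈₆Rn: Σm = 86(1.007276) + 136(1.0087) = 223.808936 u; Δm = 1.838536 u; E_B = 1712.6 MeV; E_B/A = 7.714 MeV
⁶³₂₉Cu: Σm = 29(1.007276) + 34(1.0087) = 63.506804 u; Δm = 0.593115 u; E_B = 552.48 MeV; E_B/A = 8.770 MeV
⁶³₂₉Cu has the higher binding energy per nucleon, so it is the more tightly bound nucleus.

⁶³₂₉Cu; 8.77 MeV/nucleon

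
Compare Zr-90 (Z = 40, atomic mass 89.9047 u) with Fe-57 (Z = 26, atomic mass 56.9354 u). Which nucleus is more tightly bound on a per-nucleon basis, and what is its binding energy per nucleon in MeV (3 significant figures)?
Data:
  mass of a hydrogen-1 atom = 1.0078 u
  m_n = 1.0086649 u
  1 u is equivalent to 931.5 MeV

Zr-90: Σm = 40(1.0078) + 50(1.0086649) = 90.7452450 u; Δm = 0.8405450 u; E_B = 782.97 MeV; E_B/A = 8.700 MeV
Fe-57: Σm = 26(1.0078) + 31(1.0086649) = 57.4714119 u; Δm = 0.5360119 u; E_B = 499.30 MeV; E_B/A = 8.760 MeV
Fe-57 has the higher binding energy per nucleon, so it is the more tightly bound nucleus.

Fe-57; 8.76 MeV/nucleon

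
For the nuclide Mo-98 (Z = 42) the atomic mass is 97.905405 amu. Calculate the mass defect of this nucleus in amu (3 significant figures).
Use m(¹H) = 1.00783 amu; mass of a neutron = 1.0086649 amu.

Σm = 42·m(¹H) + 56·m_n = 42.32886 + 56.4852344 = 98.8140944 amu
Mass defect Δm = 98.8140944 − 97.905405 = 0.9086894 amu

0.909 amu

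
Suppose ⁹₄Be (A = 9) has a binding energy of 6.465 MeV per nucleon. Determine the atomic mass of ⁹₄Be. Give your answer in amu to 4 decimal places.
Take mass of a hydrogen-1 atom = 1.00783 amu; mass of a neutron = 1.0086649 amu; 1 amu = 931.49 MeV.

Total binding energy = 9 × 6.465 = 58.185 MeV
Mass defect = 58.185 MeV / (931.49 MeV/amu) = 0.062464 amu
Constituent mass = 4(1.00783) + 5(1.0086649) = 9.0746445 amu
Atomic mass = 9.0746445 − 0.062464 = 9.0121805 amu ≈ 9.0122 amu (to 4 decimal places)

9.0122 amu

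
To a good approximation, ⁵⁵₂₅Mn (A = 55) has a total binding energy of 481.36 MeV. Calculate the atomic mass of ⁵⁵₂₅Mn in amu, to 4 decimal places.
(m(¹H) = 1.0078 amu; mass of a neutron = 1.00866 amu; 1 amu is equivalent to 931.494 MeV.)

Mass defect = 481.36 MeV / (931.494 MeV/amu) = 0.516761 amu
Constituent mass = 25(1.0078) + 30(1.00866) = 55.45480 amu
Atomic mass = 55.45480 − 0.516761 = 54.938039 amu ≈ 54.9380 amu (to 4 decimal places)

54.9380 amu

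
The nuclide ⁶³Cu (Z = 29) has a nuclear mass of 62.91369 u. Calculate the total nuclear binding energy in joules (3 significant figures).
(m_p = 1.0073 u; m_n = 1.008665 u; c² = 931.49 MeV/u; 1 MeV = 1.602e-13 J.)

The nucleus contains 29 protons and 63 − 29 = 34 neutrons.
Total constituent mass: 29 × 1.0073 + 34 × 1.008665 = 63.506310 u
Δm = 63.506310 − 62.91369 = 0.592620 u
Binding energy = Δm·c² = 0.592620 × 931.49 MeV/u = 552.020 MeV
In joules: 552.020 MeV × 1.602e-13 J/MeV = 8.8434e-11 J

8.84e-11 J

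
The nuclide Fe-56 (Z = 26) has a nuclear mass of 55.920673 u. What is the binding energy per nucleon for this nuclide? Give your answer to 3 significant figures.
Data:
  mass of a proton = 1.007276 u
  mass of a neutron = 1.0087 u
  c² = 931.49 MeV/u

The nucleus contains 26 protons and 56 − 26 = 30 neutrons.
Total constituent mass: 26 × 1.007276 + 30 × 1.0087 = 56.450176 u
Mass defect Δm = 56.450176 − 55.920673 = 0.529503 u
Converting to energy: 0.529503 u × 931.49 MeV/u = 493.227 MeV
BE/A = 493.227 MeV / 56 = 8.808 MeV/nucleon

8.81 MeV/nucleon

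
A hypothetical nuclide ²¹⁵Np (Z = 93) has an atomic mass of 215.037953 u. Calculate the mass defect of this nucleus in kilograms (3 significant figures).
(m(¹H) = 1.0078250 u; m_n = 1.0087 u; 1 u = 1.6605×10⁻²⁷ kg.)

Σm = 93·m(¹H) + 122·m_n = 93.7277250 + 123.0614 = 216.7891250 u
Δm = 216.7891250 − 215.037953 = 1.7511720 u
In SI units: 1.7511720 u × 1.6605×10⁻²⁷ kg/u = 2.9078e-27 kg

2.91e-27 kg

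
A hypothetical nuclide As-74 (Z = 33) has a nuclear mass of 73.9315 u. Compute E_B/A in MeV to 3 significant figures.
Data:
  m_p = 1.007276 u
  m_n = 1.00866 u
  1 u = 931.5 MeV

8.35 MeV/nucleon

The nucleus contains 33 protons and 74 − 33 = 41 neutrons.
Σm = 33·m_p + 41·m_n = 33.240108 + 41.35506 = 74.595168 u
The mass defect is 74.595168 − 73.9315 = 0.663668 u.
Binding energy = Δm·c² = 0.663668 × 931.5 MeV/u = 618.207 MeV
BE/A = 618.207 MeV / 74 = 8.354 MeV/nucleon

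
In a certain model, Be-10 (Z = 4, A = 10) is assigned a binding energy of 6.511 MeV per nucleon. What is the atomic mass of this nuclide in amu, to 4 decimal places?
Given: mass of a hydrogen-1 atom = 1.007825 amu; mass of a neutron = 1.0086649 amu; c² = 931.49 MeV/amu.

Total binding energy = 10 × 6.511 = 65.110 MeV
Mass defect = 65.110 MeV / (931.49 MeV/amu) = 0.069899 amu
Constituent mass = 4(1.007825) + 6(1.0086649) = 10.0832894 amu
Atomic mass = 10.0832894 − 0.069899 = 10.0133904 amu ≈ 10.0134 amu (to 4 decimal places)

10.0134 amu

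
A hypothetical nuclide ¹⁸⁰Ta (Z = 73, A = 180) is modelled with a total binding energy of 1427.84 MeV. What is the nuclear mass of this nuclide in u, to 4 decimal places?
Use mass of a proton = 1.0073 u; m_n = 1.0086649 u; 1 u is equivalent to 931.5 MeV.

179.9272 u

Mass defect = 1427.84 MeV / (931.5 MeV/u) = 1.532840 u
Constituent mass = 73(1.0073) + 107(1.0086649) = 181.4600443 u
Nuclear mass = 181.4600443 − 1.532840 = 179.9272043 u ≈ 179.9272 u (to 4 decimal places)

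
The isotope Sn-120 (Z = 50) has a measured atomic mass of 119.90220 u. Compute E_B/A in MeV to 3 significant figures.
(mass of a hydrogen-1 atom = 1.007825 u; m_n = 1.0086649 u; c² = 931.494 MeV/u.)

8.50 MeV/nucleon

Σm = 50·m(¹H) + 70·m_n = 50.391250 + 70.6065430 = 120.9977930 u
Mass defect Δm = 120.9977930 − 119.90220 = 1.0955930 u
E_B = 1.0955930 × 931.494 = 1020.538 MeV
Per nucleon: 1020.538 / 120 = 8.504 MeV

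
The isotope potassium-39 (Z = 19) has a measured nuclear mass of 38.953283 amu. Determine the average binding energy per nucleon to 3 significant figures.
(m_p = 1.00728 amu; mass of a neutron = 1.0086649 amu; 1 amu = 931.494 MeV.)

8.56 MeV/nucleon

Z = 19, so N = A − Z = 39 − 19 = 20.
Mass of separated nucleons = 19(1.00728) + 20(1.0086649) = 19.13832 + 20.1732980 = 39.3116180 amu
Δm = 39.3116180 − 38.953283 = 0.3583350 amu
Converting to energy: 0.3583350 amu × 931.494 MeV/amu = 333.787 MeV
BE/A = 333.787 MeV / 39 = 8.559 MeV/nucleon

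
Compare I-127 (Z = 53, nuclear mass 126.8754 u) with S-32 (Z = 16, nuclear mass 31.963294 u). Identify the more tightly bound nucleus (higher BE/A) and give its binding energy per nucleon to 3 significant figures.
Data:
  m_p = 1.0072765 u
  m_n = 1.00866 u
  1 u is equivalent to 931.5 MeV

I-127: Σm = 53(1.0072765) + 74(1.00866) = 128.0264945 u; Δm = 1.1510945 u; E_B = 1072.2 MeV; E_B/A = 8.443 MeV
S-32: Σm = 16(1.0072765) + 16(1.00866) = 32.2549840 u; Δm = 0.2916900 u; E_B = 271.71 MeV; E_B/A = 8.491 MeV
S-32 has the higher binding energy per nucleon, so it is the more tightly bound nucleus.

S-32; 8.49 MeV/nucleon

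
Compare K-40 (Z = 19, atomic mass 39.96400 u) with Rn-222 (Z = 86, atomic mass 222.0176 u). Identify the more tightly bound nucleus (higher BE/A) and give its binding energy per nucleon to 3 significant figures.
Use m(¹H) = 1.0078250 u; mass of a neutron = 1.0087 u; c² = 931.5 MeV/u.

K-40; 8.56 MeV/nucleon

K-40: Σm = 19(1.0078250) + 21(1.0087) = 40.3313750 u; Δm = 0.3673750 u; E_B = 342.21 MeV; E_B/A = 8.555 MeV
Rn-222: Σm = 86(1.0078250) + 136(1.0087) = 223.8561500 u; Δm = 1.8385500 u; E_B = 1712.6 MeV; E_B/A = 7.714 MeV
K-40 has the higher binding energy per nucleon, so it is the more tightly bound nucleus.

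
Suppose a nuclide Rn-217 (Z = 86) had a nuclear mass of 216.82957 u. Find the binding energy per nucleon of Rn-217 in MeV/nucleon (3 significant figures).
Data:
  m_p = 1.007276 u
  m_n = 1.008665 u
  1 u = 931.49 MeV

Σm = 86·m_p + 131·m_n = 86.625736 + 132.135115 = 218.760851 u
Mass defect Δm = 218.760851 − 216.82957 = 1.931281 u
E_B = 1.931281 × 931.49 = 1798.97 MeV
Dividing by A = 217 gives 8.290 MeV per nucleon.

8.29 MeV/nucleon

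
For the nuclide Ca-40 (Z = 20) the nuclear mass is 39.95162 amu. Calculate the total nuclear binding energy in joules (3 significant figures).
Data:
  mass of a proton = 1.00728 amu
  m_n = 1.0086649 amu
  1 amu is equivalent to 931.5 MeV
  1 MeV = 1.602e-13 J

5.48e-11 J

With 20 protons and 20 neutrons (A = 40):
Mass of separated nucleons = 20(1.00728) + 20(1.0086649) = 20.14560 + 20.1732980 = 40.3188980 amu
Mass defect Δm = 40.3188980 − 39.95162 = 0.3672780 amu
Converting to energy: 0.3672780 amu × 931.5 MeV/amu = 342.119 MeV
In joules: 342.119 MeV × 1.602e-13 J/MeV = 5.4807e-11 J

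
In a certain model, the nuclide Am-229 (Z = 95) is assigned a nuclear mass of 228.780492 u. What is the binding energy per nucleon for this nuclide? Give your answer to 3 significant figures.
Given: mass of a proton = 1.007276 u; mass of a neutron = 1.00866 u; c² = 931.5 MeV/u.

With 95 protons and 134 neutrons (A = 229):
Σm = 95·m_p + 134·m_n = 95.691220 + 135.16044 = 230.851660 u
Mass defect Δm = 230.851660 − 228.780492 = 2.071168 u
Binding energy = Δm·c² = 2.071168 × 931.5 MeV/u = 1929.293 MeV
BE/A = 1929.293 MeV / 229 = 8.4249 MeV/nucleon

8.42 MeV/nucleon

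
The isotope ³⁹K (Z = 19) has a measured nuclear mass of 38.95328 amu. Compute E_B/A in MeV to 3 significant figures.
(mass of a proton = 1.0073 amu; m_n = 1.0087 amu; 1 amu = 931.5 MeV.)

Σm = 19·m_p + 20·m_n = 19.1387 + 20.1740 = 39.3127 amu
Mass defect Δm = 39.3127 − 38.95328 = 0.35942 amu
Binding energy = Δm·c² = 0.35942 × 931.5 MeV/amu = 334.800 MeV
Dividing by A = 39 gives 8.5846 MeV per nucleon.

8.58 MeV/nucleon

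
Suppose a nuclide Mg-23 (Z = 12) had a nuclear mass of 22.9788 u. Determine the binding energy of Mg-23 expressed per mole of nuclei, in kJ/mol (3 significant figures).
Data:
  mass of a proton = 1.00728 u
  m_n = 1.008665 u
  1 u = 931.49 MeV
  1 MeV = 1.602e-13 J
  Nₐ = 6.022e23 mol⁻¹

With 12 protons and 11 neutrons (A = 23):
Mass of separated nucleons = 12(1.00728) + 11(1.008665) = 12.08736 + 11.095315 = 23.182675 u
Δm = 23.182675 − 22.9788 = 0.203875 u
E_B = 0.203875 × 931.49 = 189.908 MeV
Per nucleus in joules: 189.908 MeV × 1.602e-13 J/MeV = 3.0423e-11 J
Per mole: 3.0423e-11 J × 6.022e23 mol⁻¹ = 1.8321e+13 J/mol

1.83e+10 kJ/mol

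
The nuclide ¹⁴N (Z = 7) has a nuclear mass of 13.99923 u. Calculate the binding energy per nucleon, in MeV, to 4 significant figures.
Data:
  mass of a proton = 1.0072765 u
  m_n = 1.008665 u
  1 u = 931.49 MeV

Z = 7, so N = A − Z = 14 − 7 = 7.
Total constituent mass: 7 × 1.0072765 + 7 × 1.008665 = 14.1115905 u
Δm = 14.1115905 − 13.99923 = 0.1123605 u
Binding energy = Δm·c² = 0.1123605 × 931.49 MeV/u = 104.663 MeV
Dividing by A = 14 gives 7.476 MeV per nucleon.

7.476 MeV/nucleon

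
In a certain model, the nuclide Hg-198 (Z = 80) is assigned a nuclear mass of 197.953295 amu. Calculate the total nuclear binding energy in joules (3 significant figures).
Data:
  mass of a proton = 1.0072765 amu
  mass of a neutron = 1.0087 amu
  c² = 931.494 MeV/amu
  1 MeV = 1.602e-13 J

2.47e-10 J

Z = 80, so N = A − Z = 198 − 80 = 118.
Mass of separated nucleons = 80(1.0072765) + 118(1.0087) = 80.5821200 + 119.0266 = 199.6087200 amu
Mass defect Δm = 199.6087200 − 197.953295 = 1.6554250 amu
Binding energy = Δm·c² = 1.6554250 × 931.494 MeV/amu = 1542.02 MeV
In joules: 1542.02 MeV × 1.602e-13 J/MeV = 2.4703e-10 J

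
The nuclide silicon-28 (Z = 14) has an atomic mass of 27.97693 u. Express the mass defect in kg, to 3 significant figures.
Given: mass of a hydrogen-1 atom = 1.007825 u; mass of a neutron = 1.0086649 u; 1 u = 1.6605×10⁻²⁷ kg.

Z = 14, so N = A − Z = 28 − 14 = 14.
Total constituent mass: 14 × 1.007825 + 14 × 1.0086649 = 28.2308586 u
Δm = 28.2308586 − 27.97693 = 0.2539286 u
In SI units: 0.2539286 u × 1.6605×10⁻²⁷ kg/u = 4.2165e-28 kg

4.22e-28 kg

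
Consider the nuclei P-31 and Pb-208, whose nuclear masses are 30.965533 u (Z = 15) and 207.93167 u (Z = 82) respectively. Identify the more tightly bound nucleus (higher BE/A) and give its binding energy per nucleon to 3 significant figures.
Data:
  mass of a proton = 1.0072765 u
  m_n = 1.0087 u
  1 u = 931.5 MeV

P-31; 8.50 MeV/nucleon

P-31: Σm = 15(1.0072765) + 16(1.0087) = 31.2483475 u; Δm = 0.2828145 u; E_B = 263.44 MeV; E_B/A = 8.498 MeV
Pb-208: Σm = 82(1.0072765) + 126(1.0087) = 209.6928730 u; Δm = 1.7612030 u; E_B = 1640.56 MeV; E_B/A = 7.887 MeV
P-31 has the higher binding energy per nucleon, so it is the more tightly bound nucleus.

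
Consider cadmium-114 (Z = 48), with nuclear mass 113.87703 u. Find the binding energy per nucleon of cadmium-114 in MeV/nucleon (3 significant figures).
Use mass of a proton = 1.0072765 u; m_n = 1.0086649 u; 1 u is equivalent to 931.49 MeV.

8.53 MeV/nucleon

Total constituent mass: 48 × 1.0072765 + 66 × 1.0086649 = 114.9211554 u
The mass defect is 114.9211554 − 113.87703 = 1.0441254 u.
Converting to energy: 1.0441254 u × 931.49 MeV/u = 972.592 MeV
Per nucleon: 972.592 / 114 = 8.532 MeV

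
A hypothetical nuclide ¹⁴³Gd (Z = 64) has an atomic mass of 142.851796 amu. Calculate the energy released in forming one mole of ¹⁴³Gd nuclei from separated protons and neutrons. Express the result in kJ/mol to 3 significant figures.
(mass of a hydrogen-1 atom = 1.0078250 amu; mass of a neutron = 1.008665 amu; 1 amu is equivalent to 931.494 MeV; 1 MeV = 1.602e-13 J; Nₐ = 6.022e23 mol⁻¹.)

Mass of separated nucleons = 64(1.0078250) + 79(1.008665) = 64.5008000 + 79.684535 = 144.1853350 amu
The mass defect is 144.1853350 − 142.851796 = 1.3335390 amu.
E_B = 1.3335390 × 931.494 = 1242.18 MeV
Per nucleus in joules: 1242.18 MeV × 1.602e-13 J/MeV = 1.9900e-10 J
Per mole: 1.9900e-10 J × 6.022e23 mol⁻¹ = 1.1984e+14 J/mol

1.20e+11 kJ/mol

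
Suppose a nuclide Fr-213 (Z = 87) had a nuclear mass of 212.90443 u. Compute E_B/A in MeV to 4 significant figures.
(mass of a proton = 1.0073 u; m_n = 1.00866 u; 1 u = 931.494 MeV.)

With 87 protons and 126 neutrons (A = 213):
Total constituent mass: 87 × 1.0073 + 126 × 1.00866 = 214.72626 u
Δm = 214.72626 − 212.90443 = 1.82183 u
Converting to energy: 1.82183 u × 931.494 MeV/u = 1697.02 MeV
Dividing by A = 213 gives 7.967 MeV per nucleon.

7.967 MeV/nucleon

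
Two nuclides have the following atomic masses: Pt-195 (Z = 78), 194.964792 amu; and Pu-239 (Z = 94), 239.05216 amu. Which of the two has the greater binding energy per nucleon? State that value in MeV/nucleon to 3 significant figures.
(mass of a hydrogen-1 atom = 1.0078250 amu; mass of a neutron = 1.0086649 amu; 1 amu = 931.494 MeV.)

Pt-195; 7.93 MeV/nucleon

Pt-195: Σm = 78(1.0078250) + 117(1.0086649) = 196.6241433 amu; Δm = 1.6593513 amu; E_B = 1545.7 MeV; E_B/A = 7.927 MeV
Pu-239: Σm = 94(1.0078250) + 145(1.0086649) = 240.9919605 amu; Δm = 1.9398005 amu; E_B = 1806.9 MeV; E_B/A = 7.560 MeV
Pt-195 has the higher binding energy per nucleon, so it is the more tightly bound nucleus.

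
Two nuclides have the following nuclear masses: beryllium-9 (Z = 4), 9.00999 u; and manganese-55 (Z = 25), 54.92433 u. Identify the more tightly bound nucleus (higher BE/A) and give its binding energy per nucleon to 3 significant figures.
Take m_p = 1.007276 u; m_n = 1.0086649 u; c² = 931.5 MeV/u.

manganese-55; 8.76 MeV/nucleon

beryllium-9: Σm = 4(1.007276) + 5(1.0086649) = 9.0724285 u; Δm = 0.0624385 u; E_B = 58.161 MeV; E_B/A = 6.462 MeV
manganese-55: Σm = 25(1.007276) + 30(1.0086649) = 55.4418470 u; Δm = 0.5175170 u; E_B = 482.07 MeV; E_B/A = 8.7649 MeV
manganese-55 has the higher binding energy per nucleon, so it is the more tightly bound nucleus.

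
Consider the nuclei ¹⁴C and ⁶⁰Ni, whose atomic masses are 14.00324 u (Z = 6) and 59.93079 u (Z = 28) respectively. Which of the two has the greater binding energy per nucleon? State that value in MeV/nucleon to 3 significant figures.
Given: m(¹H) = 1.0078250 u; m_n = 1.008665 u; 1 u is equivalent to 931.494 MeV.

⁶⁰Ni; 8.78 MeV/nucleon

¹⁴C: Σm = 6(1.0078250) + 8(1.008665) = 14.1162700 u; Δm = 0.1130300 u; E_B = 105.2868 MeV; E_B/A = 7.520 MeV
⁶⁰Ni: Σm = 28(1.0078250) + 32(1.008665) = 60.4963800 u; Δm = 0.5655900 u; E_B = 526.84 MeV; E_B/A = 8.781 MeV
⁶⁰Ni has the higher binding energy per nucleon, so it is the more tightly bound nucleus.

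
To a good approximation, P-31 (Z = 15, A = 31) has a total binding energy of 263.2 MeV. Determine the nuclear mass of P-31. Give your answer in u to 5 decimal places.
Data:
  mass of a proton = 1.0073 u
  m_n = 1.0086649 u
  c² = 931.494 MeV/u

30.96558 u

Mass defect = 263.2 MeV / (931.494 MeV/u) = 0.2825568 u
Constituent mass = 15(1.0073) + 16(1.0086649) = 31.2481384 u
Nuclear mass = 31.2481384 − 0.2825568 = 30.9655816 u ≈ 30.96558 u (to 5 decimal places)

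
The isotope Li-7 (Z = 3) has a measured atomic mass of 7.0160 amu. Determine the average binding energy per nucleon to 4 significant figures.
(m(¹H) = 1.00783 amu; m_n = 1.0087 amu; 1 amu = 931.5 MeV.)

Σm = 3·m(¹H) + 4·m_n = 3.02349 + 4.0348 = 7.05829 amu
The mass defect is 7.05829 − 7.0160 = 0.04229 amu.
Converting to energy: 0.04229 amu × 931.5 MeV/amu = 39.3931 MeV
Per nucleon: 39.3931 / 7 = 5.628 MeV

5.628 MeV/nucleon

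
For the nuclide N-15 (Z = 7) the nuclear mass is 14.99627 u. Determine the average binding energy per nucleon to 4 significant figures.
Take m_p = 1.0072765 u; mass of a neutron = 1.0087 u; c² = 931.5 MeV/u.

Total constituent mass: 7 × 1.0072765 + 8 × 1.0087 = 15.1205355 u
The mass defect is 15.1205355 − 14.99627 = 0.1242655 u.
Binding energy = Δm·c² = 0.1242655 × 931.5 MeV/u = 115.753 MeV
Dividing by A = 15 gives 7.717 MeV per nucleon.

7.717 MeV/nucleon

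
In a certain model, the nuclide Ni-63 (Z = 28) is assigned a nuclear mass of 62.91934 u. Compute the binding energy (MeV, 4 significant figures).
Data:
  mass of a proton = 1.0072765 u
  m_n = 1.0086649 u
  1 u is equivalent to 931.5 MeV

547.4 MeV

Z = 28, so N = A − Z = 63 − 28 = 35.
Σm = 28·m_p + 35·m_n = 28.2037420 + 35.3032715 = 63.5070135 u
Δm = 63.5070135 − 62.91934 = 0.5876735 u
E_B = 0.5876735 × 931.5 = 547.418 MeV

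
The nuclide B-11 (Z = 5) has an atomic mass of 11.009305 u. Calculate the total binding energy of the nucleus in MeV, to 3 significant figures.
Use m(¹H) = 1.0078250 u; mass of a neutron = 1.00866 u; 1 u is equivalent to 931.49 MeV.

76.2 MeV

Total constituent mass: 5 × 1.0078250 + 6 × 1.00866 = 11.0910850 u
The mass defect is 11.0910850 − 11.009305 = 0.0817800 u.
Binding energy = Δm·c² = 0.0817800 × 931.49 MeV/u = 76.1773 MeV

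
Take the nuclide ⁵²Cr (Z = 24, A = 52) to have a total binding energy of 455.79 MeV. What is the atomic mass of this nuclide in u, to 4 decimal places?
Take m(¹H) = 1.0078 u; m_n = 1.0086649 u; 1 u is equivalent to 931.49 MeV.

Mass defect = 455.79 MeV / (931.49 MeV/u) = 0.489313 u
Constituent mass = 24(1.0078) + 28(1.0086649) = 52.4298172 u
Atomic mass = 52.4298172 − 0.489313 = 51.9405042 u ≈ 51.9405 u (to 4 decimal places)

51.9405 u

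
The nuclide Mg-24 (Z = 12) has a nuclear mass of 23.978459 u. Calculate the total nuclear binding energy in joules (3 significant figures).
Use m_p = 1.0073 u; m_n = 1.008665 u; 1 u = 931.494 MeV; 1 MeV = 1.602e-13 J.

Σm = 12·m_p + 12·m_n = 12.0876 + 12.103980 = 24.191580 u
Δm = 24.191580 − 23.978459 = 0.213121 u
E_B = 0.213121 × 931.494 = 198.521 MeV
In joules: 198.521 MeV × 1.602e-13 J/MeV = 3.1803e-11 J

3.18e-11 J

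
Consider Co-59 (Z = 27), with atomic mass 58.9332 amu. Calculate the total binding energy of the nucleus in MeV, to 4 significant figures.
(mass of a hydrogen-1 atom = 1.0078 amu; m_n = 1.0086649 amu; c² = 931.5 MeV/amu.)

Mass of separated nucleons = 27(1.0078) + 32(1.0086649) = 27.2106 + 32.2772768 = 59.4878768 amu
Mass defect Δm = 59.4878768 − 58.9332 = 0.5546768 amu
Converting to energy: 0.5546768 amu × 931.5 MeV/amu = 516.681 MeV

516.7 MeV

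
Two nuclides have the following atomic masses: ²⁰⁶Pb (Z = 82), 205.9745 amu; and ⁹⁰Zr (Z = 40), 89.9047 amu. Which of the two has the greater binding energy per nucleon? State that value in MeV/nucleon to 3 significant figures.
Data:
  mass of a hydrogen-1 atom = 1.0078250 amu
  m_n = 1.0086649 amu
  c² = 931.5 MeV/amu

⁹⁰Zr; 8.71 MeV/nucleon

²⁰⁶Pb: Σm = 82(1.0078250) + 124(1.0086649) = 207.7160976 amu; Δm = 1.7415976 amu; E_B = 1622.3 MeV; E_B/A = 7.875 MeV
⁹⁰Zr: Σm = 40(1.0078250) + 50(1.0086649) = 90.7462450 amu; Δm = 0.8415450 amu; E_B = 783.90 MeV; E_B/A = 8.710 MeV
⁹⁰Zr has the higher binding energy per nucleon, so it is the more tightly bound nucleus.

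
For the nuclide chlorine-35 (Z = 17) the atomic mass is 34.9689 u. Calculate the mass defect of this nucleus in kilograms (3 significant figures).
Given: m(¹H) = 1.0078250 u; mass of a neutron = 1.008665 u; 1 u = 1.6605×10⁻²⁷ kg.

5.32e-28 kg

Mass of separated nucleons = 17(1.0078250) + 18(1.008665) = 17.1330250 + 18.155970 = 35.2889950 u
Δm = 35.2889950 − 34.9689 = 0.3200950 u
In SI units: 0.3200950 u × 1.6605×10⁻²⁷ kg/u = 5.3152e-28 kg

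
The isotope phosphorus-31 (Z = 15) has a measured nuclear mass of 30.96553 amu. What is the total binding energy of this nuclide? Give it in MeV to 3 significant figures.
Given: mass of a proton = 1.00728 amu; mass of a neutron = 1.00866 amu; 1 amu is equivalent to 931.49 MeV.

263 MeV

Σm = 15·m_p + 16·m_n = 15.10920 + 16.13856 = 31.24776 amu
Mass defect Δm = 31.24776 − 30.96553 = 0.28223 amu
Binding energy = Δm·c² = 0.28223 × 931.49 MeV/amu = 262.894 MeV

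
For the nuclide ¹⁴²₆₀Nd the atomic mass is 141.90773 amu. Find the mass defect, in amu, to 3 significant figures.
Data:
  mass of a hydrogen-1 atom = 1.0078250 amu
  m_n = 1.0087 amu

1.28 amu

With 60 protons and 82 neutrons (A = 142):
Mass of separated nucleons = 60(1.0078250) + 82(1.0087) = 60.4695000 + 82.7134 = 143.1829000 amu
Mass defect Δm = 143.1829000 − 141.90773 = 1.2751700 amu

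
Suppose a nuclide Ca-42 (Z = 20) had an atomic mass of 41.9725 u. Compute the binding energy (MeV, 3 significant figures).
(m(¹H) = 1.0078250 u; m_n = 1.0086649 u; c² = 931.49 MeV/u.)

Z = 20, so N = A − Z = 42 − 20 = 22.
Total constituent mass: 20 × 1.0078250 + 22 × 1.0086649 = 42.3471278 u
The mass defect is 42.3471278 − 41.9725 = 0.3746278 u.
Converting to energy: 0.3746278 u × 931.49 MeV/u = 348.962 MeV

349 MeV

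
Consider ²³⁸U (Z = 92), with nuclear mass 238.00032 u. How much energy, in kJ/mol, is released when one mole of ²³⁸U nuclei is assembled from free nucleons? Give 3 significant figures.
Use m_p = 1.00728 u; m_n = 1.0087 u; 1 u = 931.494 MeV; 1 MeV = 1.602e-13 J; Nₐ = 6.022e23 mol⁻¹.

1.74e+11 kJ/mol

Σm = 92·m_p + 146·m_n = 92.66976 + 147.2702 = 239.93996 u
Mass defect Δm = 239.93996 − 238.00032 = 1.93964 u
Converting to energy: 1.93964 u × 931.494 MeV/u = 1806.76 MeV
Per nucleus in joules: 1806.76 MeV × 1.602e-13 J/MeV = 2.8944e-10 J
Per mole: 2.8944e-10 J × 6.022e23 mol⁻¹ = 1.7430e+14 J/mol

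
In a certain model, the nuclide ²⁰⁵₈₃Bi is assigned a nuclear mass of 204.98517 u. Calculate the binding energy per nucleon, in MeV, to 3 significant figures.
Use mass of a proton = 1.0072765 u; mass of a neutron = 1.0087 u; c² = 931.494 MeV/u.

Total constituent mass: 83 × 1.0072765 + 122 × 1.0087 = 206.6653495 u
Mass defect Δm = 206.6653495 − 204.98517 = 1.6801795 u
E_B = 1.6801795 × 931.494 = 1565.08 MeV
BE/A = 1565.08 MeV / 205 = 7.6345 MeV/nucleon

7.63 MeV/nucleon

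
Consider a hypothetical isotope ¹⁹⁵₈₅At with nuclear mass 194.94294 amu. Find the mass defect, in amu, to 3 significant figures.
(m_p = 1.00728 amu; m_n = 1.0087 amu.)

With 85 protons and 110 neutrons (A = 195):
Mass of separated nucleons = 85(1.00728) + 110(1.0087) = 85.61880 + 110.9570 = 196.57580 amu
Mass defect Δm = 196.57580 − 194.94294 = 1.63286 amu

1.63 amu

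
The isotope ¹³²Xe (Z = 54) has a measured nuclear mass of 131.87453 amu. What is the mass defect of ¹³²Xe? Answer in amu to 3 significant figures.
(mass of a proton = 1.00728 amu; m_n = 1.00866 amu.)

1.19 amu

The nucleus contains 54 protons and 132 − 54 = 78 neutrons.
Total constituent mass: 54 × 1.00728 + 78 × 1.00866 = 133.06860 amu
Δm = 133.06860 − 131.87453 = 1.19407 amu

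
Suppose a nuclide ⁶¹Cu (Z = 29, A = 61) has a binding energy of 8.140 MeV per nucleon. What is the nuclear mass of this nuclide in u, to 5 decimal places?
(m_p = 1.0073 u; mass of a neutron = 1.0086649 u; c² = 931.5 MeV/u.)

Total binding energy = 61 × 8.140 = 496.540 MeV
Mass defect = 496.540 MeV / (931.5 MeV/u) = 0.5330542 u
Constituent mass = 29(1.0073) + 32(1.0086649) = 61.4889768 u
Nuclear mass = 61.4889768 − 0.5330542 = 60.9559226 u ≈ 60.95592 u (to 5 decimal places)

60.95592 u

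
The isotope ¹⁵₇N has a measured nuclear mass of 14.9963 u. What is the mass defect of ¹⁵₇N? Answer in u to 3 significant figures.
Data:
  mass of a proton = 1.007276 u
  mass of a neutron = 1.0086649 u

The nucleus contains 7 protons and 15 − 7 = 8 neutrons.
Σm = 7·m_p + 8·m_n = 7.050932 + 8.0693192 = 15.1202512 u
The mass defect is 15.1202512 − 14.9963 = 0.1239512 u.

0.124 u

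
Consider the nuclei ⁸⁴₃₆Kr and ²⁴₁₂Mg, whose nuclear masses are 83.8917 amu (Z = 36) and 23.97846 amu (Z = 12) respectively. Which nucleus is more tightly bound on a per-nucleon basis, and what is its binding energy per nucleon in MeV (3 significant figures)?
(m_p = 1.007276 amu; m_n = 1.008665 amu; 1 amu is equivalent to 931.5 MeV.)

⁸⁴₃₆Kr: Σm = 36(1.007276) + 48(1.008665) = 84.677856 amu; Δm = 0.786156 amu; E_B = 732.30 MeV; E_B/A = 8.718 MeV
²⁴₁₂Mg: Σm = 12(1.007276) + 12(1.008665) = 24.191292 amu; Δm = 0.212832 amu; E_B = 198.253 MeV; E_B/A = 8.261 MeV
⁸⁴₃₆Kr has the higher binding energy per nucleon, so it is the more tightly bound nucleus.

⁸⁴₃₆Kr; 8.72 MeV/nucleon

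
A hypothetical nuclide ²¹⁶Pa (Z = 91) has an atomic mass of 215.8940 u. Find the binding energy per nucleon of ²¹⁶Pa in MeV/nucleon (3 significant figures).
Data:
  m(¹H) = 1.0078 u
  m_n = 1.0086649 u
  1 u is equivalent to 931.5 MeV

With 91 protons and 125 neutrons (A = 216):
Σm = 91·m(¹H) + 125·m_n = 91.7098 + 126.0831125 = 217.7929125 u
Mass defect Δm = 217.7929125 − 215.8940 = 1.8989125 u
E_B = 1.8989125 × 931.5 = 1768.84 MeV
Dividing by A = 216 gives 8.189 MeV per nucleon.

8.19 MeV/nucleon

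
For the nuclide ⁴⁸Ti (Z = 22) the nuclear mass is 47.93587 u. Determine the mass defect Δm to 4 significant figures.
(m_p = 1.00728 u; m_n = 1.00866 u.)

Total constituent mass: 22 × 1.00728 + 26 × 1.00866 = 48.38532 u
Δm = 48.38532 − 47.93587 = 0.44945 u

0.4495 u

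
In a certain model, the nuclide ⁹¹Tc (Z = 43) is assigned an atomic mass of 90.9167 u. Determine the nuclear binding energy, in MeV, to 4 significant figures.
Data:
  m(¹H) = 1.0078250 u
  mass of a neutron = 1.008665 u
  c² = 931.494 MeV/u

Mass of separated nucleons = 43(1.0078250) + 48(1.008665) = 43.3364750 + 48.415920 = 91.7523950 u
Mass defect Δm = 91.7523950 − 90.9167 = 0.8356950 u
E_B = 0.8356950 × 931.494 = 778.445 MeV

778.4 MeV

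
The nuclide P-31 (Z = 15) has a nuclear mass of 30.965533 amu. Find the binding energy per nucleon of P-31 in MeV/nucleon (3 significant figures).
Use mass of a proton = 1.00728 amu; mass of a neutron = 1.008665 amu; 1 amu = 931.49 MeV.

8.48 MeV/nucleon

The nucleus contains 15 protons and 31 − 15 = 16 neutrons.
Mass of separated nucleons = 15(1.00728) + 16(1.008665) = 15.10920 + 16.138640 = 31.247840 amu
The mass defect is 31.247840 − 30.965533 = 0.282307 amu.
Binding energy = Δm·c² = 0.282307 × 931.49 MeV/amu = 262.966 MeV
BE/A = 262.966 MeV / 31 = 8.483 MeV/nucleon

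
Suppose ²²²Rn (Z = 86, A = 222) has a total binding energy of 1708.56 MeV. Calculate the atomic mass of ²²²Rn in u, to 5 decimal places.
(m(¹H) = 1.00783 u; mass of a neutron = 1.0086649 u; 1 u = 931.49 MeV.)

222.01758 u

Mass defect = 1708.56 MeV / (931.49 MeV/u) = 1.8342226 u
Constituent mass = 86(1.00783) + 136(1.0086649) = 223.8518064 u
Atomic mass = 223.8518064 − 1.8342226 = 222.0175838 u ≈ 222.01758 u (to 5 decimal places)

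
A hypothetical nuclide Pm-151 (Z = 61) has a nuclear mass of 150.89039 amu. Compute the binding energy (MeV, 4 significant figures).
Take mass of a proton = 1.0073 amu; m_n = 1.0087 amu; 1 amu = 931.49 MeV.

1246 MeV

Z = 61, so N = A − Z = 151 − 61 = 90.
Total constituent mass: 61 × 1.0073 + 90 × 1.0087 = 152.2283 amu
The mass defect is 152.2283 − 150.89039 = 1.33791 amu.
E_B = 1.33791 × 931.49 = 1246.25 MeV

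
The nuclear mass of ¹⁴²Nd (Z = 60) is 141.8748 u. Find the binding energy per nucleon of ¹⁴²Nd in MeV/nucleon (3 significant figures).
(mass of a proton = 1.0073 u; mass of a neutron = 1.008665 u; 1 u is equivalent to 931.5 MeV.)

8.36 MeV/nucleon

Z = 60, so N = A − Z = 142 − 60 = 82.
Total constituent mass: 60 × 1.0073 + 82 × 1.008665 = 143.148530 u
Mass defect Δm = 143.148530 − 141.8748 = 1.273730 u
Binding energy = Δm·c² = 1.273730 × 931.5 MeV/u = 1186.48 MeV
Per nucleon: 1186.48 / 142 = 8.355 MeV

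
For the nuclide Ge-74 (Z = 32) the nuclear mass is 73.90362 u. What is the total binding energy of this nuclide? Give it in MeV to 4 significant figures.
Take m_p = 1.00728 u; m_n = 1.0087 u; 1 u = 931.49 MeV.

647.1 MeV

The nucleus contains 32 protons and 74 − 32 = 42 neutrons.
Total constituent mass: 32 × 1.00728 + 42 × 1.0087 = 74.59836 u
Mass defect Δm = 74.59836 − 73.90362 = 0.69474 u
Binding energy = Δm·c² = 0.69474 × 931.49 MeV/u = 647.143 MeV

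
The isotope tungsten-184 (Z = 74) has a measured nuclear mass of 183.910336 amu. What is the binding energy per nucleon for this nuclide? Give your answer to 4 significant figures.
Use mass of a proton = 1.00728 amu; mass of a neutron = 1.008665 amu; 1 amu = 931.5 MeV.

Mass of separated nucleons = 74(1.00728) + 110(1.008665) = 74.53872 + 110.953150 = 185.491870 amu
Mass defect Δm = 185.491870 − 183.910336 = 1.581534 amu
Binding energy = Δm·c² = 1.581534 × 931.5 MeV/amu = 1473.20 MeV
Per nucleon: 1473.20 / 184 = 8.007 MeV

8.007 MeV/nucleon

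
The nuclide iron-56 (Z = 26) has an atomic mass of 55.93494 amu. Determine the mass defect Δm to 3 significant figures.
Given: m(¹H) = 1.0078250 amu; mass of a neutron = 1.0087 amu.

Z = 26, so N = A − Z = 56 − 26 = 30.
Σm = 26·m(¹H) + 30·m_n = 26.2034500 + 30.2610 = 56.4644500 amu
Δm = 56.4644500 − 55.93494 = 0.5295100 amu

0.530 amu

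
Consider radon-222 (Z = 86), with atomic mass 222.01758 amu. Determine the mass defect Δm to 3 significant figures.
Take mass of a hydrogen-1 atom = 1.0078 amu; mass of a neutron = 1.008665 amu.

1.83 amu

Mass of separated nucleons = 86(1.0078) + 136(1.008665) = 86.6708 + 137.178440 = 223.849240 amu
Mass defect Δm = 223.849240 − 222.01758 = 1.831660 amu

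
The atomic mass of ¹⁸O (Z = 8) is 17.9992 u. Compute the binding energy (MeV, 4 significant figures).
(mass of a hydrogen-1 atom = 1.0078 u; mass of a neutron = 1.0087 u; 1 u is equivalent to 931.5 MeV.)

139.9 MeV

The nucleus contains 8 protons and 18 − 8 = 10 neutrons.
Σm = 8·m(¹H) + 10·m_n = 8.0624 + 10.0870 = 18.1494 u
Mass defect Δm = 18.1494 − 17.9992 = 0.1502 u
Converting to energy: 0.1502 u × 931.5 MeV/u = 139.911 MeV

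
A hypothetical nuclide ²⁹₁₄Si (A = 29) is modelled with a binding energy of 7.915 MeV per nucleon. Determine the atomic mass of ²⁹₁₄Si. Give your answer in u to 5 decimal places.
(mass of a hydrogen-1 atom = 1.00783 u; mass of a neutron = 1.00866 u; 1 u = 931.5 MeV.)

Total binding energy = 29 × 7.915 = 229.535 MeV
Mass defect = 229.535 MeV / (931.5 MeV/u) = 0.2464144 u
Constituent mass = 14(1.00783) + 15(1.00866) = 29.23952 u
Atomic mass = 29.23952 − 0.2464144 = 28.9931056 u ≈ 28.99311 u (to 5 decimal places)

28.99311 u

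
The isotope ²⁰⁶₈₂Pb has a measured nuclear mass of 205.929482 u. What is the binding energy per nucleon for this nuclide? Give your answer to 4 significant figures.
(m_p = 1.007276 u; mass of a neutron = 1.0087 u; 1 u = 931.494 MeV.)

7.895 MeV/nucleon

Z = 82, so N = A − Z = 206 − 82 = 124.
Total constituent mass: 82 × 1.007276 + 124 × 1.0087 = 207.675432 u
The mass defect is 207.675432 − 205.929482 = 1.745950 u.
Binding energy = Δm·c² = 1.745950 × 931.494 MeV/u = 1626.34 MeV
BE/A = 1626.34 MeV / 206 = 7.895 MeV/nucleon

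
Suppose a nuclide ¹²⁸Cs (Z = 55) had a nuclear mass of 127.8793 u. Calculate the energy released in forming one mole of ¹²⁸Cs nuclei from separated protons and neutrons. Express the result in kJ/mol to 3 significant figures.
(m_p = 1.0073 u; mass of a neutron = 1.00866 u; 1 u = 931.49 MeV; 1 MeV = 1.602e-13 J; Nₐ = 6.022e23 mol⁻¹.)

The nucleus contains 55 protons and 128 − 55 = 73 neutrons.
Σm = 55·m_p + 73·m_n = 55.4015 + 73.63218 = 129.03368 u
Mass defect Δm = 129.03368 − 127.8793 = 1.15438 u
Converting to energy: 1.15438 u × 931.49 MeV/u = 1075.29 MeV
Per nucleus in joules: 1075.29 MeV × 1.602e-13 J/MeV = 1.7226e-10 J
Per mole: 1.7226e-10 J × 6.022e23 mol⁻¹ = 1.0373e+14 J/mol

1.04e+11 kJ/mol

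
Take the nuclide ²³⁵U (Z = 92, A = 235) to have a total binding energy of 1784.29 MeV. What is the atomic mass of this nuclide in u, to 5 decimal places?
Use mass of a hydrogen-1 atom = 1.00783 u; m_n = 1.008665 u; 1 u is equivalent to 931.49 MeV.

235.04393 u

Mass defect = 1784.29 MeV / (931.49 MeV/u) = 1.9155224 u
Constituent mass = 92(1.00783) + 143(1.008665) = 236.959455 u
Atomic mass = 236.959455 − 1.9155224 = 235.0439326 u ≈ 235.04393 u (to 5 decimal places)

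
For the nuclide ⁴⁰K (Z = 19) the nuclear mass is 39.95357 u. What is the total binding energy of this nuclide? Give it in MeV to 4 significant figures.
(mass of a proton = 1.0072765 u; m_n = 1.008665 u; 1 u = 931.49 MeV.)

Total constituent mass: 19 × 1.0072765 + 21 × 1.008665 = 40.3202185 u
The mass defect is 40.3202185 − 39.95357 = 0.3666485 u.
E_B = 0.3666485 × 931.49 = 341.529 MeV

341.5 MeV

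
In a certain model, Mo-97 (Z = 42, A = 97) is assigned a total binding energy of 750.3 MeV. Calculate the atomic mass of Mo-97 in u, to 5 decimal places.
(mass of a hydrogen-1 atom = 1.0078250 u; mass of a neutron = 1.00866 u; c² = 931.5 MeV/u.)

Mass defect = 750.3 MeV / (931.5 MeV/u) = 0.80547504 u
Constituent mass = 42(1.0078250) + 55(1.00866) = 97.8049500 u
Atomic mass = 97.8049500 − 0.80547504 = 96.99947496 u ≈ 96.99947 u (to 5 decimal places)

96.99947 u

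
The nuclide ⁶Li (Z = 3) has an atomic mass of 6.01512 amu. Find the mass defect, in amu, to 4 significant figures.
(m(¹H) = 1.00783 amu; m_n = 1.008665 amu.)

Total constituent mass: 3 × 1.00783 + 3 × 1.008665 = 6.049485 amu
Mass defect Δm = 6.049485 − 6.01512 = 0.034365 amu

0.03437 amu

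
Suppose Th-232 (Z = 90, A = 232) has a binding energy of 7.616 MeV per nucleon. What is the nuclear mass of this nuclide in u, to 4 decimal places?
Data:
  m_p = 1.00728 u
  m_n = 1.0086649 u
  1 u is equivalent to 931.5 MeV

231.9888 u

Total binding energy = 232 × 7.616 = 1766.912 MeV
Mass defect = 1766.912 MeV / (931.5 MeV/u) = 1.896846 u
Constituent mass = 90(1.00728) + 142(1.0086649) = 233.8856158 u
Nuclear mass = 233.8856158 − 1.896846 = 231.9887698 u ≈ 231.9888 u (to 4 decimal places)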